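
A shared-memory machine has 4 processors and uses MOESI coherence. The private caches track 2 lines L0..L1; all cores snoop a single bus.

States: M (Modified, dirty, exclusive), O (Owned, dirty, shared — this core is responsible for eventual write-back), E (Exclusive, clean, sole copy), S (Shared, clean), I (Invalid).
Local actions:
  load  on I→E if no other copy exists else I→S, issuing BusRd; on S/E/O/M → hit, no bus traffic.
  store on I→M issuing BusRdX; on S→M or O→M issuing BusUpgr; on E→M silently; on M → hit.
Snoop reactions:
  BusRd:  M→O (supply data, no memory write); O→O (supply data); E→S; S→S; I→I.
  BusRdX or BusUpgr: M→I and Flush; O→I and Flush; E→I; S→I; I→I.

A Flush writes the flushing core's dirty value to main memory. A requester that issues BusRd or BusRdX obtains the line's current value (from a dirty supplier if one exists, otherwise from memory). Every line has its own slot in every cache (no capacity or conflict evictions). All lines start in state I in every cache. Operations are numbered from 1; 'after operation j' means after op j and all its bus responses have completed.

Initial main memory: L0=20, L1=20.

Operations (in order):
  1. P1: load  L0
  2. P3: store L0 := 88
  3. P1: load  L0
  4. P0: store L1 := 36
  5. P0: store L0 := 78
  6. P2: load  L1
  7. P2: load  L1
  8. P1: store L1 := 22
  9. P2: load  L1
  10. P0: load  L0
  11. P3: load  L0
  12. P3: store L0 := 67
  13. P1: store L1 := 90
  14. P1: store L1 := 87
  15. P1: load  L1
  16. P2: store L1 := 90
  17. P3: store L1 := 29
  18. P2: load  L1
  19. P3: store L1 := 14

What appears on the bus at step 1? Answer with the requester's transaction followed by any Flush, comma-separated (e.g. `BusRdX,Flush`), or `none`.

  op1 P1: load  L0 → I/E/I/I on L0; bus BusRd; mem=20
  op2 P3: store L0 := 88 → I/I/I/M on L0; bus BusRdX; mem=20
  op3 P1: load  L0 → I/S/I/O on L0; bus BusRd; mem=20
  op4 P0: store L1 := 36 → M/I/I/I on L1; bus BusRdX; mem=20
  op5 P0: store L0 := 78 → M/I/I/I on L0; bus BusRdX Flush; mem=88
  op6 P2: load  L1 → O/I/S/I on L1; bus BusRd; mem=20
  op7 P2: load  L1 → O/I/S/I on L1; bus (none); mem=20
  op8 P1: store L1 := 22 → I/M/I/I on L1; bus BusRdX Flush; mem=36
  op9 P2: load  L1 → I/O/S/I on L1; bus BusRd; mem=36
  op10 P0: load  L0 → M/I/I/I on L0; bus (none); mem=88
  op11 P3: load  L0 → O/I/I/S on L0; bus BusRd; mem=88
  op12 P3: store L0 := 67 → I/I/I/M on L0; bus BusUpgr Flush; mem=78
  op13 P1: store L1 := 90 → I/M/I/I on L1; bus BusUpgr; mem=36
  op14 P1: store L1 := 87 → I/M/I/I on L1; bus (none); mem=36
  op15 P1: load  L1 → I/M/I/I on L1; bus (none); mem=36
  op16 P2: store L1 := 90 → I/I/M/I on L1; bus BusRdX Flush; mem=87
  op17 P3: store L1 := 29 → I/I/I/M on L1; bus BusRdX Flush; mem=90
  op18 P2: load  L1 → I/I/S/O on L1; bus BusRd; mem=90
  op19 P3: store L1 := 14 → I/I/I/M on L1; bus BusUpgr; mem=90

bus = BusRd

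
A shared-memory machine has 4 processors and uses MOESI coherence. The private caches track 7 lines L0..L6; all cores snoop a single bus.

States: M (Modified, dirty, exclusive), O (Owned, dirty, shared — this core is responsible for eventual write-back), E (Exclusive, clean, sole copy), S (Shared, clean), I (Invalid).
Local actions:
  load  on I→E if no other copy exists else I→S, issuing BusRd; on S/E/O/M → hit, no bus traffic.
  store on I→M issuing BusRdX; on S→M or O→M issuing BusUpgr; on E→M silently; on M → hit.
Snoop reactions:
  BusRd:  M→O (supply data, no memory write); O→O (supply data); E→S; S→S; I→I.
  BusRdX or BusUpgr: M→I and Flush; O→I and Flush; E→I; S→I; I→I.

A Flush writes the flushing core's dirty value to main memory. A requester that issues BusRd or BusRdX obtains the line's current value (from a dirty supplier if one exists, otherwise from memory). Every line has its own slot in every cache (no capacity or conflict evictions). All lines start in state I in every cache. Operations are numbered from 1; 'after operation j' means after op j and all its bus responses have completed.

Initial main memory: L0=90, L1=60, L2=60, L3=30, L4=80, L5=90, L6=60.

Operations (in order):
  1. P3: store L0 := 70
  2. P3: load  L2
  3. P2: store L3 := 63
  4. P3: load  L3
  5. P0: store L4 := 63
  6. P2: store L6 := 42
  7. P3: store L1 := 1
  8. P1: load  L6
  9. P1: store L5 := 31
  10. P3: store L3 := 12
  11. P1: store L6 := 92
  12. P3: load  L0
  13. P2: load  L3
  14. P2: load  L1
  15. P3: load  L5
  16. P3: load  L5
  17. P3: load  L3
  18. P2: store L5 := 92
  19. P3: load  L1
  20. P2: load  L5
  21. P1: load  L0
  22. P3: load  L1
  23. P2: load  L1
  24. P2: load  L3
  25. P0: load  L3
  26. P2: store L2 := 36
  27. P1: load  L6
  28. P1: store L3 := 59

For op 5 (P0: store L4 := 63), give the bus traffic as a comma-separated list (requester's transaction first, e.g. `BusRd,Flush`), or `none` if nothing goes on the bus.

1. P3: store L0 := 70  bus=[BusRdX]  L0: P0=I P1=I P2=I P3=M  mem[L0]=90
2. P3: load  L2  bus=[BusRd]  L2: P0=I P1=I P2=I P3=E  mem[L2]=60
3. P2: store L3 := 63  bus=[BusRdX]  L3: P0=I P1=I P2=M P3=I  mem[L3]=30
4. P3: load  L3  bus=[BusRd]  L3: P0=I P1=I P2=O P3=S  mem[L3]=30
5. P0: store L4 := 63  bus=[BusRdX]  L4: P0=M P1=I P2=I P3=I  mem[L4]=80
6. P2: store L6 := 42  bus=[BusRdX]  L6: P0=I P1=I P2=M P3=I  mem[L6]=60
7. P3: store L1 := 1  bus=[BusRdX]  L1: P0=I P1=I P2=I P3=M  mem[L1]=60
8. P1: load  L6  bus=[BusRd]  L6: P0=I P1=S P2=O P3=I  mem[L6]=60
9. P1: store L5 := 31  bus=[BusRdX]  L5: P0=I P1=M P2=I P3=I  mem[L5]=90
10. P3: store L3 := 12  bus=[BusUpgr,Flush]  L3: P0=I P1=I P2=I P3=M  mem[L3]=63
11. P1: store L6 := 92  bus=[BusUpgr,Flush]  L6: P0=I P1=M P2=I P3=I  mem[L6]=42
12. P3: load  L0  bus=[-]  L0: P0=I P1=I P2=I P3=M  mem[L0]=90
13. P2: load  L3  bus=[BusRd]  L3: P0=I P1=I P2=S P3=O  mem[L3]=63
14. P2: load  L1  bus=[BusRd]  L1: P0=I P1=I P2=S P3=O  mem[L1]=60
15. P3: load  L5  bus=[BusRd]  L5: P0=I P1=O P2=I P3=S  mem[L5]=90
16. P3: load  L5  bus=[-]  L5: P0=I P1=O P2=I P3=S  mem[L5]=90
17. P3: load  L3  bus=[-]  L3: P0=I P1=I P2=S P3=O  mem[L3]=63
18. P2: store L5 := 92  bus=[BusRdX,Flush]  L5: P0=I P1=I P2=M P3=I  mem[L5]=31
19. P3: load  L1  bus=[-]  L1: P0=I P1=I P2=S P3=O  mem[L1]=60
20. P2: load  L5  bus=[-]  L5: P0=I P1=I P2=M P3=I  mem[L5]=31
21. P1: load  L0  bus=[BusRd]  L0: P0=I P1=S P2=I P3=O  mem[L0]=90
22. P3: load  L1  bus=[-]  L1: P0=I P1=I P2=S P3=O  mem[L1]=60
23. P2: load  L1  bus=[-]  L1: P0=I P1=I P2=S P3=O  mem[L1]=60
24. P2: load  L3  bus=[-]  L3: P0=I P1=I P2=S P3=O  mem[L3]=63
25. P0: load  L3  bus=[BusRd]  L3: P0=S P1=I P2=S P3=O  mem[L3]=63
26. P2: store L2 := 36  bus=[BusRdX]  L2: P0=I P1=I P2=M P3=I  mem[L2]=60
27. P1: load  L6  bus=[-]  L6: P0=I P1=M P2=I P3=I  mem[L6]=42
28. P1: store L3 := 59  bus=[BusRdX,Flush]  L3: P0=I P1=M P2=I P3=I  mem[L3]=12

bus = BusRdX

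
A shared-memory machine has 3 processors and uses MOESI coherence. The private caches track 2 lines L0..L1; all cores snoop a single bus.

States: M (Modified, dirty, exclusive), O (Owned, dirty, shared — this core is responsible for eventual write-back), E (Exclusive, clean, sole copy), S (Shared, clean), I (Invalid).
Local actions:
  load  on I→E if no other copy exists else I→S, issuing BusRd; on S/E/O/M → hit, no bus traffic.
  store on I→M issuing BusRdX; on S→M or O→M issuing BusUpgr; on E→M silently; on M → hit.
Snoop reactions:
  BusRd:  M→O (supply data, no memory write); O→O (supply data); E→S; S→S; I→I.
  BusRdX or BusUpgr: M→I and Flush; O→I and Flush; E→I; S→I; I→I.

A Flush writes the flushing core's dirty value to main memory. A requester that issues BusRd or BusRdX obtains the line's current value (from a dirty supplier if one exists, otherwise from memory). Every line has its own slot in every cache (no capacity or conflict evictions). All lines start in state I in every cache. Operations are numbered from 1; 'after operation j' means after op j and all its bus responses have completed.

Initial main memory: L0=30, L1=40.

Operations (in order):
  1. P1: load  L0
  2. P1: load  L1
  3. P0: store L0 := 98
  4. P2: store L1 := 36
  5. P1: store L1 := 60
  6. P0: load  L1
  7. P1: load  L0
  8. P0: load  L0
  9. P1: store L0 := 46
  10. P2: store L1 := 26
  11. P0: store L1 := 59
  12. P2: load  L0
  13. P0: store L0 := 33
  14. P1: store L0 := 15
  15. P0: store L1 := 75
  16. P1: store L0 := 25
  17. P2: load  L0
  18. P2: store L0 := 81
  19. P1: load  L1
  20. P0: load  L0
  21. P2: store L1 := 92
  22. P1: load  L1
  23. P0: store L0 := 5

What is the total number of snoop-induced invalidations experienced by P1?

invalidations = 6

[1] P1: load  L0 | P0:I, P1:E(30), P2:I | bus: BusRd
[2] P1: load  L1 | P0:I, P1:E(40), P2:I | bus: BusRd
[3] P0: store L0 := 98 | P0:M(98), P1:I, P2:I | bus: BusRdX
[4] P2: store L1 := 36 | P0:I, P1:I, P2:M(36) | bus: BusRdX
[5] P1: store L1 := 60 | P0:I, P1:M(60), P2:I | bus: BusRdX,Flush
[6] P0: load  L1 | P0:S(60), P1:O(60), P2:I | bus: BusRd
[7] P1: load  L0 | P0:O(98), P1:S(98), P2:I | bus: BusRd
[8] P0: load  L0 | P0:O(98), P1:S(98), P2:I | bus: none
[9] P1: store L0 := 46 | P0:I, P1:M(46), P2:I | bus: BusUpgr,Flush
[10] P2: store L1 := 26 | P0:I, P1:I, P2:M(26) | bus: BusRdX,Flush
[11] P0: store L1 := 59 | P0:M(59), P1:I, P2:I | bus: BusRdX,Flush
[12] P2: load  L0 | P0:I, P1:O(46), P2:S(46) | bus: BusRd
[13] P0: store L0 := 33 | P0:M(33), P1:I, P2:I | bus: BusRdX,Flush
[14] P1: store L0 := 15 | P0:I, P1:M(15), P2:I | bus: BusRdX,Flush
[15] P0: store L1 := 75 | P0:M(75), P1:I, P2:I | bus: none
[16] P1: store L0 := 25 | P0:I, P1:M(25), P2:I | bus: none
[17] P2: load  L0 | P0:I, P1:O(25), P2:S(25) | bus: BusRd
[18] P2: store L0 := 81 | P0:I, P1:I, P2:M(81) | bus: BusUpgr,Flush
[19] P1: load  L1 | P0:O(75), P1:S(75), P2:I | bus: BusRd
[20] P0: load  L0 | P0:S(81), P1:I, P2:O(81) | bus: BusRd
[21] P2: store L1 := 92 | P0:I, P1:I, P2:M(92) | bus: BusRdX,Flush
[22] P1: load  L1 | P0:I, P1:S(92), P2:O(92) | bus: BusRd
[23] P0: store L0 := 5 | P0:M(5), P1:I, P2:I | bus: BusUpgr,Flush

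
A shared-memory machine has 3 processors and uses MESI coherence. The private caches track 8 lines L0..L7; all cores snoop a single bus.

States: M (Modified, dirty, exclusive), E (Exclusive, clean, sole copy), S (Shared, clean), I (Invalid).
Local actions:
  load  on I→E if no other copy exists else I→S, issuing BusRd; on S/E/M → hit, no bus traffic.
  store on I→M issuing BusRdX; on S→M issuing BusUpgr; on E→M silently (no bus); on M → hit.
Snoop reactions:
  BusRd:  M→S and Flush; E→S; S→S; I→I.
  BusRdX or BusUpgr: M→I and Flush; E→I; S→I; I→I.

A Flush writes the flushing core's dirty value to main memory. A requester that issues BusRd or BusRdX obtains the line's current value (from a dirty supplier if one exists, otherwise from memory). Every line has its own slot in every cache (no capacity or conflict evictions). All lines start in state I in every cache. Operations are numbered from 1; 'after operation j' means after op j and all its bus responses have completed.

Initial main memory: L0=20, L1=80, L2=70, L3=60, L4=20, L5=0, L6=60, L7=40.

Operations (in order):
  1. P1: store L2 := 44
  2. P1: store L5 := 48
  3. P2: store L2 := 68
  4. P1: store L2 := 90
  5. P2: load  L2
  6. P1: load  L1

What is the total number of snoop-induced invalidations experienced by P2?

1. P1: store L2 := 44  bus=[BusRdX]  L2: P0=I P1=M P2=I  mem[L2]=70
2. P1: store L5 := 48  bus=[BusRdX]  L5: P0=I P1=M P2=I  mem[L5]=0
3. P2: store L2 := 68  bus=[BusRdX,Flush]  L2: P0=I P1=I P2=M  mem[L2]=44
4. P1: store L2 := 90  bus=[BusRdX,Flush]  L2: P0=I P1=M P2=I  mem[L2]=68
5. P2: load  L2  bus=[BusRd,Flush]  L2: P0=I P1=S P2=S  mem[L2]=90
6. P1: load  L1  bus=[BusRd]  L1: P0=I P1=E P2=I  mem[L1]=80

invalidations = 1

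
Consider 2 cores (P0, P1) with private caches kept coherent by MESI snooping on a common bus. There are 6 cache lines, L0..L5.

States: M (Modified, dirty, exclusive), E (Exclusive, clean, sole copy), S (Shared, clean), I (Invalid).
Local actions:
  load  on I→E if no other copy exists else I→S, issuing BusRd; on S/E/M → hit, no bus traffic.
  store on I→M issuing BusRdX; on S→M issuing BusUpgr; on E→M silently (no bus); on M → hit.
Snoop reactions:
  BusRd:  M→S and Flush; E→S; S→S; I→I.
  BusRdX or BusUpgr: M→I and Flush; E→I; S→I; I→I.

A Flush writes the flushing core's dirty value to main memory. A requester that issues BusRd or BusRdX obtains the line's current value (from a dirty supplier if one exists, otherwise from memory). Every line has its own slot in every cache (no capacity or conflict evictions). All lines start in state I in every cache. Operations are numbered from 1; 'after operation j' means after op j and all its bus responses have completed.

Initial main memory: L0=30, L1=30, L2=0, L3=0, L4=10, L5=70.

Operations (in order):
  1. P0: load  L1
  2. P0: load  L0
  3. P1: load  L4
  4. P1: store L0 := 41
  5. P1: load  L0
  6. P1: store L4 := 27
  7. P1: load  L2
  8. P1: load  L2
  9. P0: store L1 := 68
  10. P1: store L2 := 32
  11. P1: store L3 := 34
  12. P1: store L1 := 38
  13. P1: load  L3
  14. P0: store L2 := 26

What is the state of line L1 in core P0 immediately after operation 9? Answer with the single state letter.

state = M

step 1: P0: load  L1  ⟶  EI  (L1)  txn=BusRd  M[L1]=30
step 2: P0: load  L0  ⟶  EI  (L0)  txn=BusRd  M[L0]=30
step 3: P1: load  L4  ⟶  IE  (L4)  txn=BusRd  M[L4]=10
step 4: P1: store L0 := 41  ⟶  IM  (L0)  txn=BusRdX  M[L0]=30
step 5: P1: load  L0  ⟶  IM  (L0)  txn=∅  M[L0]=30
step 6: P1: store L4 := 27  ⟶  IM  (L4)  txn=∅  M[L4]=10
step 7: P1: load  L2  ⟶  IE  (L2)  txn=BusRd  M[L2]=0
step 8: P1: load  L2  ⟶  IE  (L2)  txn=∅  M[L2]=0
step 9: P0: store L1 := 68  ⟶  MI  (L1)  txn=∅  M[L1]=30
step 10: P1: store L2 := 32  ⟶  IM  (L2)  txn=∅  M[L2]=0
step 11: P1: store L3 := 34  ⟶  IM  (L3)  txn=BusRdX  M[L3]=0
step 12: P1: store L1 := 38  ⟶  IM  (L1)  txn=BusRdX+Flush  M[L1]=68
step 13: P1: load  L3  ⟶  IM  (L3)  txn=∅  M[L3]=0
step 14: P0: store L2 := 26  ⟶  MI  (L2)  txn=BusRdX+Flush  M[L2]=32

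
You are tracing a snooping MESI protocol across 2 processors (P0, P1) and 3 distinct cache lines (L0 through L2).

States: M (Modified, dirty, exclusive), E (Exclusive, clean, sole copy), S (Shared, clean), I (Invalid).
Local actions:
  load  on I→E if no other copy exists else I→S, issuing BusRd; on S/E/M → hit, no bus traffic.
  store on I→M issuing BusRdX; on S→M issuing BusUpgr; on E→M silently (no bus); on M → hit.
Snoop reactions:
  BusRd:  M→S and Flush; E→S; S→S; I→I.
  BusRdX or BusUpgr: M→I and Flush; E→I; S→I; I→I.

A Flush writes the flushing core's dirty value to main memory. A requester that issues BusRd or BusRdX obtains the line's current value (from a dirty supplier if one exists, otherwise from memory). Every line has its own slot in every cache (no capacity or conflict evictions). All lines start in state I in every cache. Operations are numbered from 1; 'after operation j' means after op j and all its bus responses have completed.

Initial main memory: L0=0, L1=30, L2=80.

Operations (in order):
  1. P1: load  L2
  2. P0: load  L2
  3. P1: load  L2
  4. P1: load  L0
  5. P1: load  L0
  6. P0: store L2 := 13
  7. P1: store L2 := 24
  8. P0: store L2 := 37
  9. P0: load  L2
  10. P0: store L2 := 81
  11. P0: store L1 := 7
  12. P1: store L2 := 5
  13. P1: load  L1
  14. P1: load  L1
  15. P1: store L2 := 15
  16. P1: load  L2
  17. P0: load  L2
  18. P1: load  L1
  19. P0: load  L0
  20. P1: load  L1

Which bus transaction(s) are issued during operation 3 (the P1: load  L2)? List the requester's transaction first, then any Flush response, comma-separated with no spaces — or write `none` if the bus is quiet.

bus = none

step 1: P1: load  L2  ⟶  IE  (L2)  txn=BusRd  M[L2]=80
step 2: P0: load  L2  ⟶  SS  (L2)  txn=BusRd  M[L2]=80
step 3: P1: load  L2  ⟶  SS  (L2)  txn=∅  M[L2]=80
step 4: P1: load  L0  ⟶  IE  (L0)  txn=BusRd  M[L0]=0
step 5: P1: load  L0  ⟶  IE  (L0)  txn=∅  M[L0]=0
step 6: P0: store L2 := 13  ⟶  MI  (L2)  txn=BusUpgr  M[L2]=80
step 7: P1: store L2 := 24  ⟶  IM  (L2)  txn=BusRdX+Flush  M[L2]=13
step 8: P0: store L2 := 37  ⟶  MI  (L2)  txn=BusRdX+Flush  M[L2]=24
step 9: P0: load  L2  ⟶  MI  (L2)  txn=∅  M[L2]=24
step 10: P0: store L2 := 81  ⟶  MI  (L2)  txn=∅  M[L2]=24
step 11: P0: store L1 := 7  ⟶  MI  (L1)  txn=BusRdX  M[L1]=30
step 12: P1: store L2 := 5  ⟶  IM  (L2)  txn=BusRdX+Flush  M[L2]=81
step 13: P1: load  L1  ⟶  SS  (L1)  txn=BusRd+Flush  M[L1]=7
step 14: P1: load  L1  ⟶  SS  (L1)  txn=∅  M[L1]=7
step 15: P1: store L2 := 15  ⟶  IM  (L2)  txn=∅  M[L2]=81
step 16: P1: load  L2  ⟶  IM  (L2)  txn=∅  M[L2]=81
step 17: P0: load  L2  ⟶  SS  (L2)  txn=BusRd+Flush  M[L2]=15
step 18: P1: load  L1  ⟶  SS  (L1)  txn=∅  M[L1]=7
step 19: P0: load  L0  ⟶  SS  (L0)  txn=BusRd  M[L0]=0
step 20: P1: load  L1  ⟶  SS  (L1)  txn=∅  M[L1]=7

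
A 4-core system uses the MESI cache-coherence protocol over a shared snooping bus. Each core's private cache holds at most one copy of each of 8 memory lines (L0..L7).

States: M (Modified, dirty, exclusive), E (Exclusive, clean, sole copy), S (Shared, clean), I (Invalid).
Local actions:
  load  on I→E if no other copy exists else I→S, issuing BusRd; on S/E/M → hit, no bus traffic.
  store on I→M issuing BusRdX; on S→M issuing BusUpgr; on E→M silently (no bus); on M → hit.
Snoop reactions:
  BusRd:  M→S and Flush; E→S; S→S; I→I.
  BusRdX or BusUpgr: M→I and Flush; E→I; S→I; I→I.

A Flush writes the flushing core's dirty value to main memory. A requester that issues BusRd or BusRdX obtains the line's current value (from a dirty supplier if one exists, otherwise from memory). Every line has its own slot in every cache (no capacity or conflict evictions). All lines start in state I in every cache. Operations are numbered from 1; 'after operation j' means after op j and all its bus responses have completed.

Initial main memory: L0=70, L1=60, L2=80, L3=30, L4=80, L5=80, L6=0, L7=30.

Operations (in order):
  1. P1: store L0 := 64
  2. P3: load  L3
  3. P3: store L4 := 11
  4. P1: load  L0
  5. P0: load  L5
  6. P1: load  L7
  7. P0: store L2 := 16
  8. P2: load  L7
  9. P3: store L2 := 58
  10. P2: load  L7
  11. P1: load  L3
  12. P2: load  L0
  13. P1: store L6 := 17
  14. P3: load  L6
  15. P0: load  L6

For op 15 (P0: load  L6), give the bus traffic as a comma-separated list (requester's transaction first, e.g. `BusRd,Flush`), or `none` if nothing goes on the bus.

  op1 P1: store L0 := 64 → I/M/I/I on L0; bus BusRdX; mem=70
  op2 P3: load  L3 → I/I/I/E on L3; bus BusRd; mem=30
  op3 P3: store L4 := 11 → I/I/I/M on L4; bus BusRdX; mem=80
  op4 P1: load  L0 → I/M/I/I on L0; bus (none); mem=70
  op5 P0: load  L5 → E/I/I/I on L5; bus BusRd; mem=80
  op6 P1: load  L7 → I/E/I/I on L7; bus BusRd; mem=30
  op7 P0: store L2 := 16 → M/I/I/I on L2; bus BusRdX; mem=80
  op8 P2: load  L7 → I/S/S/I on L7; bus BusRd; mem=30
  op9 P3: store L2 := 58 → I/I/I/M on L2; bus BusRdX Flush; mem=16
  op10 P2: load  L7 → I/S/S/I on L7; bus (none); mem=30
  op11 P1: load  L3 → I/S/I/S on L3; bus BusRd; mem=30
  op12 P2: load  L0 → I/S/S/I on L0; bus BusRd Flush; mem=64
  op13 P1: store L6 := 17 → I/M/I/I on L6; bus BusRdX; mem=0
  op14 P3: load  L6 → I/S/I/S on L6; bus BusRd Flush; mem=17
  op15 P0: load  L6 → S/S/I/S on L6; bus BusRd; mem=17

bus = BusRd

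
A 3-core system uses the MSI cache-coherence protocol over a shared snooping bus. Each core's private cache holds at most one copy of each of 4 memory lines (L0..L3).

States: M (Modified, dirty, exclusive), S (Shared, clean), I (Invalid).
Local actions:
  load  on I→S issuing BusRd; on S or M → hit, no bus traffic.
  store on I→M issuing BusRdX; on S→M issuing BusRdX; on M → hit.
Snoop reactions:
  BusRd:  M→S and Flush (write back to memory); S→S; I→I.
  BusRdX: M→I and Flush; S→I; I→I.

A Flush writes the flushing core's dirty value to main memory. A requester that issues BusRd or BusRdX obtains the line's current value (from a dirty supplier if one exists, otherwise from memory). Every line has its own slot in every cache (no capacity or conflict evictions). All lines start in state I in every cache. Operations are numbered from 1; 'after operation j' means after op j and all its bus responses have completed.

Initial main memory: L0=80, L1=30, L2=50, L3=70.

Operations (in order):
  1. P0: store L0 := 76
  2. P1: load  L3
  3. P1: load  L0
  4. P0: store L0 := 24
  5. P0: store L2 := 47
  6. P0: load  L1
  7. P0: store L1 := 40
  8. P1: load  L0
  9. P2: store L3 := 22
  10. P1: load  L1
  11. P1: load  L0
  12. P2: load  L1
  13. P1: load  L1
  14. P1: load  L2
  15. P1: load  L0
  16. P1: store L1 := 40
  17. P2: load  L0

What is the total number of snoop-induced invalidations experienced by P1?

1. P0: store L0 := 76  bus=[BusRdX]  L0: P0=M P1=I P2=I  mem[L0]=80
2. P1: load  L3  bus=[BusRd]  L3: P0=I P1=S P2=I  mem[L3]=70
3. P1: load  L0  bus=[BusRd,Flush]  L0: P0=S P1=S P2=I  mem[L0]=76
4. P0: store L0 := 24  bus=[BusRdX]  L0: P0=M P1=I P2=I  mem[L0]=76
5. P0: store L2 := 47  bus=[BusRdX]  L2: P0=M P1=I P2=I  mem[L2]=50
6. P0: load  L1  bus=[BusRd]  L1: P0=S P1=I P2=I  mem[L1]=30
7. P0: store L1 := 40  bus=[BusRdX]  L1: P0=M P1=I P2=I  mem[L1]=30
8. P1: load  L0  bus=[BusRd,Flush]  L0: P0=S P1=S P2=I  mem[L0]=24
9. P2: store L3 := 22  bus=[BusRdX]  L3: P0=I P1=I P2=M  mem[L3]=70
10. P1: load  L1  bus=[BusRd,Flush]  L1: P0=S P1=S P2=I  mem[L1]=40
11. P1: load  L0  bus=[-]  L0: P0=S P1=S P2=I  mem[L0]=24
12. P2: load  L1  bus=[BusRd]  L1: P0=S P1=S P2=S  mem[L1]=40
13. P1: load  L1  bus=[-]  L1: P0=S P1=S P2=S  mem[L1]=40
14. P1: load  L2  bus=[BusRd,Flush]  L2: P0=S P1=S P2=I  mem[L2]=47
15. P1: load  L0  bus=[-]  L0: P0=S P1=S P2=I  mem[L0]=24
16. P1: store L1 := 40  bus=[BusRdX]  L1: P0=I P1=M P2=I  mem[L1]=40
17. P2: load  L0  bus=[BusRd]  L0: P0=S P1=S P2=S  mem[L0]=24

invalidations = 2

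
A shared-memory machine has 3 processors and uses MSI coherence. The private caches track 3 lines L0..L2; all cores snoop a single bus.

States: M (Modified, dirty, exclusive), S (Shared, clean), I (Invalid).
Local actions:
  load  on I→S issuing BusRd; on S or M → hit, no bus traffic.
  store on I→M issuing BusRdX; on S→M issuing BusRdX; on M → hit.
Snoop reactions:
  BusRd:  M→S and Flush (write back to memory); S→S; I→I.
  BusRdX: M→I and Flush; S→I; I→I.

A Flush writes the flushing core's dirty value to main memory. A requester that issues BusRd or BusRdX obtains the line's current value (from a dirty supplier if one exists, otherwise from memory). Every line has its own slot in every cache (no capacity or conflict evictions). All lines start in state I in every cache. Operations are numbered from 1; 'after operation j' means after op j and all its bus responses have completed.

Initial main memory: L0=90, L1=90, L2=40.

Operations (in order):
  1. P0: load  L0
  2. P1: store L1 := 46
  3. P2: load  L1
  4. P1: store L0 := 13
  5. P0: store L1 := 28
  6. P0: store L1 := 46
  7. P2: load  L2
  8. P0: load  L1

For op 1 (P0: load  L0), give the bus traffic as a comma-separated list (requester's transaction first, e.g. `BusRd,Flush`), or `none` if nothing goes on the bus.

1. P0: load  L0  bus=[BusRd]  L0: P0=S P1=I P2=I  mem[L0]=90
2. P1: store L1 := 46  bus=[BusRdX]  L1: P0=I P1=M P2=I  mem[L1]=90
3. P2: load  L1  bus=[BusRd,Flush]  L1: P0=I P1=S P2=S  mem[L1]=46
4. P1: store L0 := 13  bus=[BusRdX]  L0: P0=I P1=M P2=I  mem[L0]=90
5. P0: store L1 := 28  bus=[BusRdX]  L1: P0=M P1=I P2=I  mem[L1]=46
6. P0: store L1 := 46  bus=[-]  L1: P0=M P1=I P2=I  mem[L1]=46
7. P2: load  L2  bus=[BusRd]  L2: P0=I P1=I P2=S  mem[L2]=40
8. P0: load  L1  bus=[-]  L1: P0=M P1=I P2=I  mem[L1]=46

bus = BusRd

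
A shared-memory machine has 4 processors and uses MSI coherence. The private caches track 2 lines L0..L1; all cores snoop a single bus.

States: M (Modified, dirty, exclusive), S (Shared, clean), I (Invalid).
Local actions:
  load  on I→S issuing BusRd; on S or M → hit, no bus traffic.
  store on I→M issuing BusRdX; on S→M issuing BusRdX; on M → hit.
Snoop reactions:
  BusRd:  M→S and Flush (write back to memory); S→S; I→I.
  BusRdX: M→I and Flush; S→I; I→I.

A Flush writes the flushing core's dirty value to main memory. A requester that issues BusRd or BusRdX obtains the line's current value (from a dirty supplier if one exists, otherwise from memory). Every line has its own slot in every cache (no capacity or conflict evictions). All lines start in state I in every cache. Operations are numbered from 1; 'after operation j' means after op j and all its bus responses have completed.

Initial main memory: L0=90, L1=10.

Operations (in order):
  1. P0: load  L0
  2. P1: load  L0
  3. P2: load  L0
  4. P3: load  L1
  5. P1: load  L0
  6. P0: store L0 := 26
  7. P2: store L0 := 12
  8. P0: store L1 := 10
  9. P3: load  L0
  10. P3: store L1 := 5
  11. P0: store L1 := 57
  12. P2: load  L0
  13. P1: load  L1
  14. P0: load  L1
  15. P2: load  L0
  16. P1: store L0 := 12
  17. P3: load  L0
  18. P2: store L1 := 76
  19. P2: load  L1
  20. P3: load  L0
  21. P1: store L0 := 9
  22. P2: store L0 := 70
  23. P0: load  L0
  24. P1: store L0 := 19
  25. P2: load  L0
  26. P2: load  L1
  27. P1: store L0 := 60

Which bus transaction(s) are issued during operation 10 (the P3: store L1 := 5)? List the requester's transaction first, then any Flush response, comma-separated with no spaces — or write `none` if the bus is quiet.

bus = BusRdX,Flush

step 1: P0: load  L0  ⟶  SIII  (L0)  txn=BusRd  M[L0]=90
step 2: P1: load  L0  ⟶  SSII  (L0)  txn=BusRd  M[L0]=90
step 3: P2: load  L0  ⟶  SSSI  (L0)  txn=BusRd  M[L0]=90
step 4: P3: load  L1  ⟶  IIIS  (L1)  txn=BusRd  M[L1]=10
step 5: P1: load  L0  ⟶  SSSI  (L0)  txn=∅  M[L0]=90
step 6: P0: store L0 := 26  ⟶  MIII  (L0)  txn=BusRdX  M[L0]=90
step 7: P2: store L0 := 12  ⟶  IIMI  (L0)  txn=BusRdX+Flush  M[L0]=26
step 8: P0: store L1 := 10  ⟶  MIII  (L1)  txn=BusRdX  M[L1]=10
step 9: P3: load  L0  ⟶  IISS  (L0)  txn=BusRd+Flush  M[L0]=12
step 10: P3: store L1 := 5  ⟶  IIIM  (L1)  txn=BusRdX+Flush  M[L1]=10
step 11: P0: store L1 := 57  ⟶  MIII  (L1)  txn=BusRdX+Flush  M[L1]=5
step 12: P2: load  L0  ⟶  IISS  (L0)  txn=∅  M[L0]=12
step 13: P1: load  L1  ⟶  SSII  (L1)  txn=BusRd+Flush  M[L1]=57
step 14: P0: load  L1  ⟶  SSII  (L1)  txn=∅  M[L1]=57
step 15: P2: load  L0  ⟶  IISS  (L0)  txn=∅  M[L0]=12
step 16: P1: store L0 := 12  ⟶  IMII  (L0)  txn=BusRdX  M[L0]=12
step 17: P3: load  L0  ⟶  ISIS  (L0)  txn=BusRd+Flush  M[L0]=12
step 18: P2: store L1 := 76  ⟶  IIMI  (L1)  txn=BusRdX  M[L1]=57
step 19: P2: load  L1  ⟶  IIMI  (L1)  txn=∅  M[L1]=57
step 20: P3: load  L0  ⟶  ISIS  (L0)  txn=∅  M[L0]=12
step 21: P1: store L0 := 9  ⟶  IMII  (L0)  txn=BusRdX  M[L0]=12
step 22: P2: store L0 := 70  ⟶  IIMI  (L0)  txn=BusRdX+Flush  M[L0]=9
step 23: P0: load  L0  ⟶  SISI  (L0)  txn=BusRd+Flush  M[L0]=70
step 24: P1: store L0 := 19  ⟶  IMII  (L0)  txn=BusRdX  M[L0]=70
step 25: P2: load  L0  ⟶  ISSI  (L0)  txn=BusRd+Flush  M[L0]=19
step 26: P2: load  L1  ⟶  IIMI  (L1)  txn=∅  M[L1]=57
step 27: P1: store L0 := 60  ⟶  IMII  (L0)  txn=BusRdX  M[L0]=19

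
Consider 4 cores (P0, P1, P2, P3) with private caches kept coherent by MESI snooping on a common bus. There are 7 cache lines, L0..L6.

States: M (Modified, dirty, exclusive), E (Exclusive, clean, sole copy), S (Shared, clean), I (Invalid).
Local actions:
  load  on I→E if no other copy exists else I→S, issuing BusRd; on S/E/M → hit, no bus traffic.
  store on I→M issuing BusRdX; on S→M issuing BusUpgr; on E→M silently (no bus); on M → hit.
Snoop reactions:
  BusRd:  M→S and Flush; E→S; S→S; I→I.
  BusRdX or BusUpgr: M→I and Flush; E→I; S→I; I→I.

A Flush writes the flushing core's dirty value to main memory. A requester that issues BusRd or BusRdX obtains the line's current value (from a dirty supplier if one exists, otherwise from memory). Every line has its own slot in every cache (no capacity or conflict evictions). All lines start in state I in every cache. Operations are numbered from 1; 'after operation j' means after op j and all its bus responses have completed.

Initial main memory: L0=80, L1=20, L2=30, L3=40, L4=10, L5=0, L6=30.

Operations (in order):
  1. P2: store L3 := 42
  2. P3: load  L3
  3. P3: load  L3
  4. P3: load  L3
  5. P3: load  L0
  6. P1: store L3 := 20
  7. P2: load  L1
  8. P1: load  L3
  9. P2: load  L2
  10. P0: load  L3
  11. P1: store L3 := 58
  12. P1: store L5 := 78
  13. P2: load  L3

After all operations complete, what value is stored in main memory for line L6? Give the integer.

  op1 P2: store L3 := 42 → I/I/M/I on L3; bus BusRdX; mem=40
  op2 P3: load  L3 → I/I/S/S on L3; bus BusRd Flush; mem=42
  op3 P3: load  L3 → I/I/S/S on L3; bus (none); mem=42
  op4 P3: load  L3 → I/I/S/S on L3; bus (none); mem=42
  op5 P3: load  L0 → I/I/I/E on L0; bus BusRd; mem=80
  op6 P1: store L3 := 20 → I/M/I/I on L3; bus BusRdX; mem=42
  op7 P2: load  L1 → I/I/E/I on L1; bus BusRd; mem=20
  op8 P1: load  L3 → I/M/I/I on L3; bus (none); mem=42
  op9 P2: load  L2 → I/I/E/I on L2; bus BusRd; mem=30
  op10 P0: load  L3 → S/S/I/I on L3; bus BusRd Flush; mem=20
  op11 P1: store L3 := 58 → I/M/I/I on L3; bus BusUpgr; mem=20
  op12 P1: store L5 := 78 → I/M/I/I on L5; bus BusRdX; mem=0
  op13 P2: load  L3 → I/S/S/I on L3; bus BusRd Flush; mem=58

memory[L6] = 30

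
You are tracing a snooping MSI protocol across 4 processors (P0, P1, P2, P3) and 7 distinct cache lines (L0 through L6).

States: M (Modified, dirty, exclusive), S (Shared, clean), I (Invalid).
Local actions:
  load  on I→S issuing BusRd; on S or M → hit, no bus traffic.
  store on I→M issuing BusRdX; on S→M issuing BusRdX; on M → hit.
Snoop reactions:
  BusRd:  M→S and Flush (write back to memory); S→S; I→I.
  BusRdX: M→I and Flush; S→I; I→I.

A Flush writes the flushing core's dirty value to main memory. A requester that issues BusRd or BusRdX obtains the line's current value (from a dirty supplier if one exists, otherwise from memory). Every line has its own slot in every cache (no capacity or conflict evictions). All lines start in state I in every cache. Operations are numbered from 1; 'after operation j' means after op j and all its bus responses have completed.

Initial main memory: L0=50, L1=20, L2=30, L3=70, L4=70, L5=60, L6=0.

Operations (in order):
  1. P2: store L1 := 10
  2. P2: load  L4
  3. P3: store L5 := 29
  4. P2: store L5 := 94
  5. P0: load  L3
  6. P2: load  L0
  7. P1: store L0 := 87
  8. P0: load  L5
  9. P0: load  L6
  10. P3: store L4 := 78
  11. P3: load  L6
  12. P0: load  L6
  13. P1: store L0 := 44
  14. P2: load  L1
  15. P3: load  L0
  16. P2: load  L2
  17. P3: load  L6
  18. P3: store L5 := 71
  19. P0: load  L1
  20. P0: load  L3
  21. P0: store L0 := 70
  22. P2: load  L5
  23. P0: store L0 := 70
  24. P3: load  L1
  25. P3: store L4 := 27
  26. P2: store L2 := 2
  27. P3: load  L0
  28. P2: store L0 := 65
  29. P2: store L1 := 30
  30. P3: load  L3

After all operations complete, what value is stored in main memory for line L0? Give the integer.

memory[L0] = 70

  op1 P2: store L1 := 10 → I/I/M/I on L1; bus BusRdX; mem=20
  op2 P2: load  L4 → I/I/S/I on L4; bus BusRd; mem=70
  op3 P3: store L5 := 29 → I/I/I/M on L5; bus BusRdX; mem=60
  op4 P2: store L5 := 94 → I/I/M/I on L5; bus BusRdX Flush; mem=29
  op5 P0: load  L3 → S/I/I/I on L3; bus BusRd; mem=70
  op6 P2: load  L0 → I/I/S/I on L0; bus BusRd; mem=50
  op7 P1: store L0 := 87 → I/M/I/I on L0; bus BusRdX; mem=50
  op8 P0: load  L5 → S/I/S/I on L5; bus BusRd Flush; mem=94
  op9 P0: load  L6 → S/I/I/I on L6; bus BusRd; mem=0
  op10 P3: store L4 := 78 → I/I/I/M on L4; bus BusRdX; mem=70
  op11 P3: load  L6 → S/I/I/S on L6; bus BusRd; mem=0
  op12 P0: load  L6 → S/I/I/S on L6; bus (none); mem=0
  op13 P1: store L0 := 44 → I/M/I/I on L0; bus (none); mem=50
  op14 P2: load  L1 → I/I/M/I on L1; bus (none); mem=20
  op15 P3: load  L0 → I/S/I/S on L0; bus BusRd Flush; mem=44
  op16 P2: load  L2 → I/I/S/I on L2; bus BusRd; mem=30
  op17 P3: load  L6 → S/I/I/S on L6; bus (none); mem=0
  op18 P3: store L5 := 71 → I/I/I/M on L5; bus BusRdX; mem=94
  op19 P0: load  L1 → S/I/S/I on L1; bus BusRd Flush; mem=10
  op20 P0: load  L3 → S/I/I/I on L3; bus (none); mem=70
  op21 P0: store L0 := 70 → M/I/I/I on L0; bus BusRdX; mem=44
  op22 P2: load  L5 → I/I/S/S on L5; bus BusRd Flush; mem=71
  op23 P0: store L0 := 70 → M/I/I/I on L0; bus (none); mem=44
  op24 P3: load  L1 → S/I/S/S on L1; bus BusRd; mem=10
  op25 P3: store L4 := 27 → I/I/I/M on L4; bus (none); mem=70
  op26 P2: store L2 := 2 → I/I/M/I on L2; bus BusRdX; mem=30
  op27 P3: load  L0 → S/I/I/S on L0; bus BusRd Flush; mem=70
  op28 P2: store L0 := 65 → I/I/M/I on L0; bus BusRdX; mem=70
  op29 P2: store L1 := 30 → I/I/M/I on L1; bus BusRdX; mem=10
  op30 P3: load  L3 → S/I/I/S on L3; bus BusRd; mem=70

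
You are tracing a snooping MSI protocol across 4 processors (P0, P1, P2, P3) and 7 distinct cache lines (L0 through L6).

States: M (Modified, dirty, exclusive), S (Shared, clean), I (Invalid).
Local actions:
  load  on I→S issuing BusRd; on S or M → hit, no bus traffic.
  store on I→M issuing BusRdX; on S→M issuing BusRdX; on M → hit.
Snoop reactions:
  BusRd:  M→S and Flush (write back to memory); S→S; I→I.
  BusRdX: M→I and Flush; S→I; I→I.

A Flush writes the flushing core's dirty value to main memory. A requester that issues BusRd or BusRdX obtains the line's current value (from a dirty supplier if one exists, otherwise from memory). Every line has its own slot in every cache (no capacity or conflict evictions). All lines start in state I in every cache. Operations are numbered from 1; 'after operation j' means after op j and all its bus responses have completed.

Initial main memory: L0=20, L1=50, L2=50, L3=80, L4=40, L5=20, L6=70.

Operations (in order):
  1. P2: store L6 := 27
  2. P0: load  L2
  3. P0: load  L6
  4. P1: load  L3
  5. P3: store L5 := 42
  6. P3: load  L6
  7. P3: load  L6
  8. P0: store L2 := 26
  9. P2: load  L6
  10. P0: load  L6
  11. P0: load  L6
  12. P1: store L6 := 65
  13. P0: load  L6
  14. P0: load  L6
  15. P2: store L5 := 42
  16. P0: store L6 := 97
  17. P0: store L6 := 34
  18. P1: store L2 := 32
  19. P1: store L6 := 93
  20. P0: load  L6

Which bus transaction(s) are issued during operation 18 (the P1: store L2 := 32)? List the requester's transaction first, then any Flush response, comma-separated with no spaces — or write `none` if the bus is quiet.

1. P2: store L6 := 27  bus=[BusRdX]  L6: P0=I P1=I P2=M P3=I  mem[L6]=70
2. P0: load  L2  bus=[BusRd]  L2: P0=S P1=I P2=I P3=I  mem[L2]=50
3. P0: load  L6  bus=[BusRd,Flush]  L6: P0=S P1=I P2=S P3=I  mem[L6]=27
4. P1: load  L3  bus=[BusRd]  L3: P0=I P1=S P2=I P3=I  mem[L3]=80
5. P3: store L5 := 42  bus=[BusRdX]  L5: P0=I P1=I P2=I P3=M  mem[L5]=20
6. P3: load  L6  bus=[BusRd]  L6: P0=S P1=I P2=S P3=S  mem[L6]=27
7. P3: load  L6  bus=[-]  L6: P0=S P1=I P2=S P3=S  mem[L6]=27
8. P0: store L2 := 26  bus=[BusRdX]  L2: P0=M P1=I P2=I P3=I  mem[L2]=50
9. P2: load  L6  bus=[-]  L6: P0=S P1=I P2=S P3=S  mem[L6]=27
10. P0: load  L6  bus=[-]  L6: P0=S P1=I P2=S P3=S  mem[L6]=27
11. P0: load  L6  bus=[-]  L6: P0=S P1=I P2=S P3=S  mem[L6]=27
12. P1: store L6 := 65  bus=[BusRdX]  L6: P0=I P1=M P2=I P3=I  mem[L6]=27
13. P0: load  L6  bus=[BusRd,Flush]  L6: P0=S P1=S P2=I P3=I  mem[L6]=65
14. P0: load  L6  bus=[-]  L6: P0=S P1=S P2=I P3=I  mem[L6]=65
15. P2: store L5 := 42  bus=[BusRdX,Flush]  L5: P0=I P1=I P2=M P3=I  mem[L5]=42
16. P0: store L6 := 97  bus=[BusRdX]  L6: P0=M P1=I P2=I P3=I  mem[L6]=65
17. P0: store L6 := 34  bus=[-]  L6: P0=M P1=I P2=I P3=I  mem[L6]=65
18. P1: store L2 := 32  bus=[BusRdX,Flush]  L2: P0=I P1=M P2=I P3=I  mem[L2]=26
19. P1: store L6 := 93  bus=[BusRdX,Flush]  L6: P0=I P1=M P2=I P3=I  mem[L6]=34
20. P0: load  L6  bus=[BusRd,Flush]  L6: P0=S P1=S P2=I P3=I  mem[L6]=93

bus = BusRdX,Flush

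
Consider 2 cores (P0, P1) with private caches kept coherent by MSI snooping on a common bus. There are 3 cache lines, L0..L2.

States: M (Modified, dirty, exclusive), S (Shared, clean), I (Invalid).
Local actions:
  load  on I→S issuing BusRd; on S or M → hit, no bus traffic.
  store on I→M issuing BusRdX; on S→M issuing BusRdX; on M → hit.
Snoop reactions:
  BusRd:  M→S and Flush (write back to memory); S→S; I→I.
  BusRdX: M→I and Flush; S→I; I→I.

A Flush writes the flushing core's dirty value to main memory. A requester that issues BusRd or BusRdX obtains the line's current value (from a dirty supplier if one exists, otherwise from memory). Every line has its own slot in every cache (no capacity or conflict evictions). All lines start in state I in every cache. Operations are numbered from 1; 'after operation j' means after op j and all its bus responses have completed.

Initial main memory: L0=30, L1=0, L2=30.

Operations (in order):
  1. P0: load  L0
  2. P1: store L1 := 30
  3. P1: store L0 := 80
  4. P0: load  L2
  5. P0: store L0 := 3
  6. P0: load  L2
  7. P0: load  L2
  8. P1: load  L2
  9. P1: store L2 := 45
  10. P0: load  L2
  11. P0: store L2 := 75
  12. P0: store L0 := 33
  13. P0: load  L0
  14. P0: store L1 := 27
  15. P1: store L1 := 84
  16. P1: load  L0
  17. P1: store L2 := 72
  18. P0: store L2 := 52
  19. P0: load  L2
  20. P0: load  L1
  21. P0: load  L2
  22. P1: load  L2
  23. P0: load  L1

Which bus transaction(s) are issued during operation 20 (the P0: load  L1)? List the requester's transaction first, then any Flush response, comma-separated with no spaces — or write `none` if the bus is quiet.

bus = BusRd,Flush

[1] P0: load  L0 | P0:S(30), P1:I | bus: BusRd
[2] P1: store L1 := 30 | P0:I, P1:M(30) | bus: BusRdX
[3] P1: store L0 := 80 | P0:I, P1:M(80) | bus: BusRdX
[4] P0: load  L2 | P0:S(30), P1:I | bus: BusRd
[5] P0: store L0 := 3 | P0:M(3), P1:I | bus: BusRdX,Flush
[6] P0: load  L2 | P0:S(30), P1:I | bus: none
[7] P0: load  L2 | P0:S(30), P1:I | bus: none
[8] P1: load  L2 | P0:S(30), P1:S(30) | bus: BusRd
[9] P1: store L2 := 45 | P0:I, P1:M(45) | bus: BusRdX
[10] P0: load  L2 | P0:S(45), P1:S(45) | bus: BusRd,Flush
[11] P0: store L2 := 75 | P0:M(75), P1:I | bus: BusRdX
[12] P0: store L0 := 33 | P0:M(33), P1:I | bus: none
[13] P0: load  L0 | P0:M(33), P1:I | bus: none
[14] P0: store L1 := 27 | P0:M(27), P1:I | bus: BusRdX,Flush
[15] P1: store L1 := 84 | P0:I, P1:M(84) | bus: BusRdX,Flush
[16] P1: load  L0 | P0:S(33), P1:S(33) | bus: BusRd,Flush
[17] P1: store L2 := 72 | P0:I, P1:M(72) | bus: BusRdX,Flush
[18] P0: store L2 := 52 | P0:M(52), P1:I | bus: BusRdX,Flush
[19] P0: load  L2 | P0:M(52), P1:I | bus: none
[20] P0: load  L1 | P0:S(84), P1:S(84) | bus: BusRd,Flush
[21] P0: load  L2 | P0:M(52), P1:I | bus: none
[22] P1: load  L2 | P0:S(52), P1:S(52) | bus: BusRd,Flush
[23] P0: load  L1 | P0:S(84), P1:S(84) | bus: none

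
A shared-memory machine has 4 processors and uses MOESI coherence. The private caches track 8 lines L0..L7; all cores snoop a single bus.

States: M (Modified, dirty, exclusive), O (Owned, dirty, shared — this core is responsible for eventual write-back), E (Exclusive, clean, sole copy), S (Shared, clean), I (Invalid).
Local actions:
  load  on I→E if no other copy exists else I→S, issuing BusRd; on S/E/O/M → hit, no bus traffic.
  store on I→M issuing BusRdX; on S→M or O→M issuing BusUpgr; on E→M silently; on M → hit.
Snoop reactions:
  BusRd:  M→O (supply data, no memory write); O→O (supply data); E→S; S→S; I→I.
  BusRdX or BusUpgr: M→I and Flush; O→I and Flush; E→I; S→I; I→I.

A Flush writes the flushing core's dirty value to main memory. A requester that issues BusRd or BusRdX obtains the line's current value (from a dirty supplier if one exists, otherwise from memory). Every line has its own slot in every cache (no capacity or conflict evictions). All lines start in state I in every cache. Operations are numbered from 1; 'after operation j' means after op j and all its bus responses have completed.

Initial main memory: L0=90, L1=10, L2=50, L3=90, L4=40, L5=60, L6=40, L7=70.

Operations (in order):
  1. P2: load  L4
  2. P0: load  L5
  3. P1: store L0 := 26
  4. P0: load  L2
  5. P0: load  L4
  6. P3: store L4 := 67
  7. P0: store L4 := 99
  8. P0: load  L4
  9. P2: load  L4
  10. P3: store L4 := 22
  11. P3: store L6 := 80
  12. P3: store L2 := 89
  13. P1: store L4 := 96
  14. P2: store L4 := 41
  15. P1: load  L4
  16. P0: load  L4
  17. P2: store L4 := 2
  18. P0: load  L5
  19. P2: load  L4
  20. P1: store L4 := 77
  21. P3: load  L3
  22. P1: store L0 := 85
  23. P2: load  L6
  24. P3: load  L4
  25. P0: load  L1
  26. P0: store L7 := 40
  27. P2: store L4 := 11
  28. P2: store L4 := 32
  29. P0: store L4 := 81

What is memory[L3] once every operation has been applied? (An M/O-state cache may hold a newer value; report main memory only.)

memory[L3] = 90

1. P2: load  L4  bus=[BusRd]  L4: P0=I P1=I P2=E P3=I  mem[L4]=40
2. P0: load  L5  bus=[BusRd]  L5: P0=E P1=I P2=I P3=I  mem[L5]=60
3. P1: store L0 := 26  bus=[BusRdX]  L0: P0=I P1=M P2=I P3=I  mem[L0]=90
4. P0: load  L2  bus=[BusRd]  L2: P0=E P1=I P2=I P3=I  mem[L2]=50
5. P0: load  L4  bus=[BusRd]  L4: P0=S P1=I P2=S P3=I  mem[L4]=40
6. P3: store L4 := 67  bus=[BusRdX]  L4: P0=I P1=I P2=I P3=M  mem[L4]=40
7. P0: store L4 := 99  bus=[BusRdX,Flush]  L4: P0=M P1=I P2=I P3=I  mem[L4]=67
8. P0: load  L4  bus=[-]  L4: P0=M P1=I P2=I P3=I  mem[L4]=67
9. P2: load  L4  bus=[BusRd]  L4: P0=O P1=I P2=S P3=I  mem[L4]=67
10. P3: store L4 := 22  bus=[BusRdX,Flush]  L4: P0=I P1=I P2=I P3=M  mem[L4]=99
11. P3: store L6 := 80  bus=[BusRdX]  L6: P0=I P1=I P2=I P3=M  mem[L6]=40
12. P3: store L2 := 89  bus=[BusRdX]  L2: P0=I P1=I P2=I P3=M  mem[L2]=50
13. P1: store L4 := 96  bus=[BusRdX,Flush]  L4: P0=I P1=M P2=I P3=I  mem[L4]=22
14. P2: store L4 := 41  bus=[BusRdX,Flush]  L4: P0=I P1=I P2=M P3=I  mem[L4]=96
15. P1: load  L4  bus=[BusRd]  L4: P0=I P1=S P2=O P3=I  mem[L4]=96
16. P0: load  L4  bus=[BusRd]  L4: P0=S P1=S P2=O P3=I  mem[L4]=96
17. P2: store L4 := 2  bus=[BusUpgr]  L4: P0=I P1=I P2=M P3=I  mem[L4]=96
18. P0: load  L5  bus=[-]  L5: P0=E P1=I P2=I P3=I  mem[L5]=60
19. P2: load  L4  bus=[-]  L4: P0=I P1=I P2=M P3=I  mem[L4]=96
20. P1: store L4 := 77  bus=[BusRdX,Flush]  L4: P0=I P1=M P2=I P3=I  mem[L4]=2
21. P3: load  L3  bus=[BusRd]  L3: P0=I P1=I P2=I P3=E  mem[L3]=90
22. P1: store L0 := 85  bus=[-]  L0: P0=I P1=M P2=I P3=I  mem[L0]=90
23. P2: load  L6  bus=[BusRd]  L6: P0=I P1=I P2=S P3=O  mem[L6]=40
24. P3: load  L4  bus=[BusRd]  L4: P0=I P1=O P2=I P3=S  mem[L4]=2
25. P0: load  L1  bus=[BusRd]  L1: P0=E P1=I P2=I P3=I  mem[L1]=10
26. P0: store L7 := 40  bus=[BusRdX]  L7: P0=M P1=I P2=I P3=I  mem[L7]=70
27. P2: store L4 := 11  bus=[BusRdX,Flush]  L4: P0=I P1=I P2=M P3=I  mem[L4]=77
28. P2: store L4 := 32  bus=[-]  L4: P0=I P1=I P2=M P3=I  mem[L4]=77
29. P0: store L4 := 81  bus=[BusRdX,Flush]  L4: P0=M P1=I P2=I P3=I  mem[L4]=32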